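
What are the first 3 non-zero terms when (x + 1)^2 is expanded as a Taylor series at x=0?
x^2 + 2·x + 1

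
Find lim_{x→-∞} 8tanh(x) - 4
Evaluate the dominant behaviour as x → -∞; each term tends to a finite value or vanishes.
Limit = -12.

Final answer: -12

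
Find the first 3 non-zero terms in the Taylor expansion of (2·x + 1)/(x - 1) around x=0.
-3·x^2 - 3·x - 1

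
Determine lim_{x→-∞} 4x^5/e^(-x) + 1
The quotient is an ∞/∞ indeterminate form as x → -∞.
Compare growth rates of the dominant terms (exponentials ≫ polynomials ≫ logarithms), or apply L'Hôpital's rule; the quotient → 0.
Adding the constant: 0 + 1 = 1. Limit = 1.

Final answer: 1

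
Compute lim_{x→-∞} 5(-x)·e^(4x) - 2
The product is a 0·∞ indeterminate form at x → -∞.
Rewrite the product as 5(-x) / e^(-4x) (an ∞/∞ form) and apply L'Hôpital, or use the standard hierarchy e^(4|x|) ≫ |(-x)| as x → -∞.
The indeterminate product → 0, so the limit = -2.

Final answer: -2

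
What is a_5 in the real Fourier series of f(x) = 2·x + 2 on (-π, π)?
a_5 = (1/π) ∫_{-π}^{π} f(x)·cos(5x) dx.
Evaluate the integral (use parity and integration by parts as needed): a_5 = 0.

Final answer: 0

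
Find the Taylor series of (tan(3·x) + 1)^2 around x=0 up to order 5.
324·x^5/5 + 54·x^4 + 18·x^3 + 9·x^2 + 6·x + 1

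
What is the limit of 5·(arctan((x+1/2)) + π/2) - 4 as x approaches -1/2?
Direct substitution at x = -1/2 gives -4 + 5·π/2.

Final answer: -4 + 5·π/2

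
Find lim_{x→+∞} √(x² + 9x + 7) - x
This is an ∞ − ∞ indeterminate form.
Multiply and divide by the conjugate √(x²+9x + 7) + x; the x² terms cancel, leaving (9x + 7)/(√(x²+9x + 7)+x) → 9/2.
Limit = 9/2.

Final answer: 9/2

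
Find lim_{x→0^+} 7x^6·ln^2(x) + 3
The product is a 0·∞ indeterminate form at x → 0⁺.
Rewrite the product as 7·ln^2(x) / x^(-6) and apply L'Hôpital, or use the standard hierarchy x^(-6) ≫ |ln x|^2 as x → 0⁺.
The indeterminate product → 0, so the limit = 3.

Final answer: 3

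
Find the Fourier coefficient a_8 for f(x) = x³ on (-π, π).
a_8 = (1/π) ∫_{-π}^{π} f(x)·cos(8x) dx.
Evaluate the integral (use parity and integration by parts as needed): a_8 = 0.

Final answer: 0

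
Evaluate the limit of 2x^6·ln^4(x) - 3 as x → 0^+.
The product is a 0·∞ indeterminate form at x → 0⁺.
Rewrite the product as 2·ln^4(x) / x^(-6) and apply L'Hôpital, or use the standard hierarchy x^(-6) ≫ |ln x|^4 as x → 0⁺.
The indeterminate product → 0, so the limit = -3.

Final answer: -3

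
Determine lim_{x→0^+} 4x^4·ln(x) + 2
The product is a 0·∞ indeterminate form at x → 0⁺.
Rewrite the product as 4·ln(x) / x^(-4) and apply L'Hôpital, or use the standard hierarchy x^(-4) ≫ |ln x| as x → 0⁺.
The indeterminate product → 0, so the limit = 2.

Final answer: 2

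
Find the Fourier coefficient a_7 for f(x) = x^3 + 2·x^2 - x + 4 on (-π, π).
a_7 = (1/π) ∫_{-π}^{π} f(x)·cos(7x) dx.
Evaluate the integral (use parity and integration by parts as needed): a_7 = -8/49.

Final answer: -8/49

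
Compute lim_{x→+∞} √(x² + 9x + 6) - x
This is an ∞ − ∞ indeterminate form.
Multiply and divide by the conjugate √(x²+9x + 6) + x; the x² terms cancel, leaving (9x + 6)/(√(x²+9x + 6)+x) → 9/2.
Limit = 9/2.

Final answer: 9/2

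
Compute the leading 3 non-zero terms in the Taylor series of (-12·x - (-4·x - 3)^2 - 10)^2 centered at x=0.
1904·x^2 + 1368·x + 361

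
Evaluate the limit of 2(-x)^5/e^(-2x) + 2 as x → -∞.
The quotient is an ∞/∞ indeterminate form as x → -∞.
Compare growth rates of the dominant terms (exponentials ≫ polynomials ≫ logarithms), or apply L'Hôpital's rule; the quotient → 0.
Adding the constant: 0 + 2 = 2. Limit = 2.

Final answer: 2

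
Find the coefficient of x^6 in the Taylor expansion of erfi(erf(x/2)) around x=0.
Expand to order 6: erfi(erf(x/2)) = x^5·(-1/(6·π^2) + 1/(80·π) + 1/(5·π^3)) + x^3·(-1/(6·π) + 2/(3·π^2)) + 2·x/π + O(x^7).
The coefficient of x^6 is 0.

Final answer: 0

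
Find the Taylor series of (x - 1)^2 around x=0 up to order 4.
x^2 - 2·x + 1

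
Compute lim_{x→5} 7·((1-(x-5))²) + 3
Direct substitution at x = 5 gives 10.

Final answer: 10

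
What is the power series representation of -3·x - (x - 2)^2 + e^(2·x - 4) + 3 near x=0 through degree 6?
4·x^6·e^(-4)/45 + 4·x^5·e^(-4)/15 + 2·x^4·e^(-4)/3 + 4·x^3·e^(-4)/3 + x^2·(-1 + 2·e^(-4)) + x·(2·e^(-4) + 1) - 1 + e^(-4)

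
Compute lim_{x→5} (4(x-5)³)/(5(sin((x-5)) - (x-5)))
Both numerator and denominator → 0 as x → 5; this is a 0/0 indeterminate form.
Expand each to leading order near x = 5: numerator ~ 4·(x - 5)^3, denominator ~ -5·(x - 5)^3/6.
The limit of the ratio is -24/5.

Final answer: -24/5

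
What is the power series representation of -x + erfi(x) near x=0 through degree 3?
2·x^3/(3·√(π)) + x·(-1 + 2/√(π))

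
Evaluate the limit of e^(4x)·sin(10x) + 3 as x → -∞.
Evaluate the dominant behaviour as x → -∞; each term tends to a finite value or vanishes.
Limit = 3.

Final answer: 3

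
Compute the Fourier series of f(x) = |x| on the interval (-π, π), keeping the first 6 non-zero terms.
-4·cos(x)/π - 4·cos(3·x)/(9·π) - 4·cos(5·x)/(25·π) - 4·cos(7·x)/(49·π) - 4·cos(9·x)/(81·π) + π/2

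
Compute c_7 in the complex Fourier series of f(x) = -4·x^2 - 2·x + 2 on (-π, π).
Compute the real Fourier coefficients first: a_7 = 16/49, b_7 = -4/7.
Then c_7 = (a_7 − i·b_7)/2 = 8/49 + 2·i/7.

Final answer: 8/49 + 2·i/7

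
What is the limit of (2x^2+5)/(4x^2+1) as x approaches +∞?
This is an ∞/∞ indeterminate form as x → +∞.
Divide numerator and denominator by x^2 and let the lower-order terms vanish; the leading terms give 2/4 = 1/2.
Limit = 1/2.

Final answer: 1/2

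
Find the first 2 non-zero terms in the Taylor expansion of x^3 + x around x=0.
x^3 + x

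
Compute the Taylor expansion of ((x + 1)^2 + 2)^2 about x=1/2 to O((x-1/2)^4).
289/16 + 51·(x - 1/2)/2 + 35·(x - 1/2)^2/2 + 6·(x - 1/2)^3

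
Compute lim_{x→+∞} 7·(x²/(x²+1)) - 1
Evaluate the dominant behaviour as x → +∞; each term tends to a finite value or vanishes.
Limit = 6.

Final answer: 6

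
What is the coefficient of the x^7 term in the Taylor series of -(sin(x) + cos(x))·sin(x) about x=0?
Expand to order 7: -(sin(x) + cos(x))·sin(x) = 4·x^7/315 - 2·x^6/45 - 2·x^5/15 + x^4/3 + 2·x^3/3 - x^2 - x + O(x^8).
The coefficient of x^7 is 4/315.

Final answer: 4/315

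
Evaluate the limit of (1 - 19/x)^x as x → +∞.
As x → +∞: this is the defining limit (1 - 19/x)^x → e^(-19).
Limit = e^(-19).

Final answer: e^(-19)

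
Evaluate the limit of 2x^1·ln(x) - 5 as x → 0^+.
The product is a 0·∞ indeterminate form at x → 0⁺.
Rewrite the product as 2·ln(x) / x^(-1) and apply L'Hôpital, or use the standard hierarchy x^(-1) ≫ |ln x| as x → 0⁺.
The indeterminate product → 0, so the limit = -5.

Final answer: -5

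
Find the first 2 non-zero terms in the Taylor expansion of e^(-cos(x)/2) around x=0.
x^2·e^(-1/2)/4 + e^(-1/2)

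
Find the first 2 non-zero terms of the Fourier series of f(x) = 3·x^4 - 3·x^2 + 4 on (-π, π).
(156 - 24·π^2)·cos(x) - π^2 + 4 + 3·π^4/5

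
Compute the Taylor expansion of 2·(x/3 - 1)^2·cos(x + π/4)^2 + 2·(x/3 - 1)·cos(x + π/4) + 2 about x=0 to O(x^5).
x^4·(-8/9 + √(2)/72) + x^3·(10/9 - √(2)/3) + x^2·(√(2)/6 + 13/9) + x·(-8/3 + 4·√(2)/3) - √(2) + 3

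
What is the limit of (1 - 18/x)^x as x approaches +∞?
As x → +∞: this is the defining limit (1 - 18/x)^x → e^(-18).
Limit = e^(-18).

Final answer: e^(-18)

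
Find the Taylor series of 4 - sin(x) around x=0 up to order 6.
-x^5/120 + x^3/6 - x + 4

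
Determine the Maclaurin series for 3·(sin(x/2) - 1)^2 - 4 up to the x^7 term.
x^7/107520 + x^6/480 - x^5/640 - x^4/16 + x^3/8 + 3·x^2/4 - 3·x - 1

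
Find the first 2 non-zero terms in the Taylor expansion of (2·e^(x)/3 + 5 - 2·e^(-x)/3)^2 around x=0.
40·x/3 + 25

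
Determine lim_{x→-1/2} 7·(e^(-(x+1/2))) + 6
Direct substitution at x = -1/2 gives 13.

Final answer: 13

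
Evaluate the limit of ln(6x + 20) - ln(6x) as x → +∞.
This is an ∞ − ∞ indeterminate form.
Combine the logarithms: ln(6x+20) − ln(6x) = ln((6x+20)/(6x)) = ln(1 + 20/(6x)) → ln(1) = 0.
Limit = 0.

Final answer: 0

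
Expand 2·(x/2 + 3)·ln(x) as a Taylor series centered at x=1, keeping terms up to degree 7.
7·(x - 1) - 5·(x - 1)^2/2 + 11·(x - 1)^3/6 - 17·(x - 1)^4/12 + 23·(x - 1)^5/20 - 29·(x - 1)^6/30 + 5·(x - 1)^7/6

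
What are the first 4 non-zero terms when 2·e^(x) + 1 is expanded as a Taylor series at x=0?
x^3/3 + x^2 + 2·x + 3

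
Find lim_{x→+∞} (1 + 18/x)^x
As x → +∞: this is the defining limit (1 + 18/x)^x → e^18.
Limit = e^(18).

Final answer: e^(18)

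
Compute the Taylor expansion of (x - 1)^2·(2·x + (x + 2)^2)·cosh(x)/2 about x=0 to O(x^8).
59·x^7/720 + 77·x^6/720 + 23·x^5/24 - 7·x^4/6 + 3·x^3/2 - 5·x^2/2 - x + 2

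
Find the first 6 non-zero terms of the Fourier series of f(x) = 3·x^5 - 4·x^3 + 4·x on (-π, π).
(-128·π^2 + 6·π^4 + 776)·sin(x) + (-3·π^4 - 65/2 + 19·π^2)·sin(2·x) + (-64·π^2/9 + 200/27 + 2·π^4)·sin(3·x) + (-3·π^4/2 - 221/64 + 31·π^2/8)·sin(4·x) + (-64·π^2/25 + 1384/625 + 6·π^4/5)·sin(5·x) + (-π^4 - 89/54 + 17·π^2/9)·sin(6·x)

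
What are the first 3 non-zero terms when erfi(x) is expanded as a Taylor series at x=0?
x^5/(5·√(π)) + 2·x^3/(3·√(π)) + 2·x/√(π)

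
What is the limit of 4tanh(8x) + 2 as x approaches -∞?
Evaluate the dominant behaviour as x → -∞; each term tends to a finite value or vanishes.
Limit = -2.

Final answer: -2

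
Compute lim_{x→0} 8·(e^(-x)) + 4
Direct substitution at x = 0 gives 12.

Final answer: 12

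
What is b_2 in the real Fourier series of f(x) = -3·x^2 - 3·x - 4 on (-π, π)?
b_2 = (1/π) ∫_{-π}^{π} f(x)·sin(2x) dx.
Evaluate the integral (use parity and integration by parts as needed): b_2 = 3.

Final answer: 3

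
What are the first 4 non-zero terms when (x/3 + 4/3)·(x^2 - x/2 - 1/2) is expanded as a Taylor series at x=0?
x^3/3 + 7·x^2/6 - 5·x/6 - 2/3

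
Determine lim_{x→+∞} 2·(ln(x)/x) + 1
Evaluate the dominant behaviour as x → +∞; each term tends to a finite value or vanishes.
Limit = 1.

Final answer: 1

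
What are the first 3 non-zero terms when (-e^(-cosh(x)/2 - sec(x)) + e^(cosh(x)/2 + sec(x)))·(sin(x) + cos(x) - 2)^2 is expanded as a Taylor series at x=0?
x^2·(-5·e^(-3/2)/4 + 11·e^(3/2)/4) + x·(-2·e^(3/2) + 2·e^(-3/2)) - e^(-3/2) + e^(3/2)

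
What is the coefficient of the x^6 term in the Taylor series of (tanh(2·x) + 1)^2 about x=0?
Expand to order 6: (tanh(2·x) + 1)^2 = 1088·x^6/45 + 128·x^5/15 - 32·x^4/3 - 16·x^3/3 + 4·x^2 + 4·x + 1 + O(x^7).
The coefficient of x^6 is 1088/45.

Final answer: 1088/45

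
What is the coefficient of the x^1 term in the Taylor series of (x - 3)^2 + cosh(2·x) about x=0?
Expand to order 1: (x - 3)^2 + cosh(2·x) = 10 - 6·x + O(x^2).
The coefficient of x^1 is -6.

Final answer: -6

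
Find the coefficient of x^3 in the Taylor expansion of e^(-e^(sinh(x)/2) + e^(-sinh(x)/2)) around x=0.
Expand to order 3: e^(-e^(sinh(x)/2) + e^(-sinh(x)/2)) = -3·x^3/8 + x^2/2 - x + 1 + O(x^4).
The coefficient of x^3 is -3/8.

Final answer: -3/8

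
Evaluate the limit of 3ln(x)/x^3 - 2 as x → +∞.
The quotient is an ∞/∞ indeterminate form as x → +∞.
The polynomial denominator x^3 dominates the logarithmic numerator (any positive power of x ≫ ln(x) as x → ∞), so the quotient → 0.
Adding the constant: 0 - 2 = -2. Limit = -2.

Final answer: -2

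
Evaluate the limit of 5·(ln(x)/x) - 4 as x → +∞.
Evaluate the dominant behaviour as x → +∞; each term tends to a finite value or vanishes.
Limit = -4.

Final answer: -4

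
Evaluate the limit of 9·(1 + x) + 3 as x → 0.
Direct substitution at x = 0 gives 12.

Final answer: 12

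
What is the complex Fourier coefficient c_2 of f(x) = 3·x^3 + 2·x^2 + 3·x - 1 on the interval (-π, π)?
Compute the real Fourier coefficients first: a_2 = 2, b_2 = 3/2 - 3·π^2.
Then c_2 = (a_2 − i·b_2)/2 = 1 - 3·i/4 + 3·i·π^2/2.

Final answer: 1 - 3·i/4 + 3·i·π^2/2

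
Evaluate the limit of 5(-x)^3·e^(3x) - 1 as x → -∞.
The product is a 0·∞ indeterminate form at x → -∞.
Rewrite the product as 5(-x)^3 / e^(-3x) (an ∞/∞ form) and apply L'Hôpital, or use the standard hierarchy e^(3|x|) ≫ |(-x)^3| as x → -∞.
The indeterminate product → 0, so the limit = -1.

Final answer: -1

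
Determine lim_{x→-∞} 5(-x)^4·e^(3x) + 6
The product is a 0·∞ indeterminate form at x → -∞.
Rewrite the product as 5(-x)^4 / e^(-3x) (an ∞/∞ form) and apply L'Hôpital, or use the standard hierarchy e^(3|x|) ≫ |(-x)^4| as x → -∞.
The indeterminate product → 0, so the limit = 6.

Final answer: 6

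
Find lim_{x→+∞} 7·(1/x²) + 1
Evaluate the dominant behaviour as x → +∞; each term tends to a finite value or vanishes.
Limit = 1.

Final answer: 1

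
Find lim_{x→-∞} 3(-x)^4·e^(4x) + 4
The product is a 0·∞ indeterminate form at x → -∞.
Rewrite the product as 3(-x)^4 / e^(-4x) (an ∞/∞ form) and apply L'Hôpital, or use the standard hierarchy e^(4|x|) ≫ |(-x)^4| as x → -∞.
The indeterminate product → 0, so the limit = 4.

Final answer: 4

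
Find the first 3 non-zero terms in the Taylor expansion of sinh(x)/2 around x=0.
x^5/240 + x^3/12 + x/2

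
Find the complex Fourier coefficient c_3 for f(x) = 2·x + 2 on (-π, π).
Compute the real Fourier coefficients first: a_3 = 0, b_3 = 4/3.
Then c_3 = (a_3 − i·b_3)/2 = -2·i/3.

Final answer: -2·i/3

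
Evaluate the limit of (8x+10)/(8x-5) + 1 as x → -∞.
Evaluate the dominant behaviour as x → -∞; each term tends to a finite value or vanishes.
Limit = 2.

Final answer: 2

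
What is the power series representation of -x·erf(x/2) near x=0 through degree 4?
x^4/(12·√(π)) - x^2/√(π)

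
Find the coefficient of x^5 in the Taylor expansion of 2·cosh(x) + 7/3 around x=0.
Expand to order 5: 2·cosh(x) + 7/3 = x^4/12 + x^2 + 13/3 + O(x^6).
The coefficient of x^5 is 0.

Final answer: 0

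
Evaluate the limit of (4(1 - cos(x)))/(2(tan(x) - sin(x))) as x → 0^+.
Both numerator and denominator → 0 as x → 0^+; this is a 0/0 indeterminate form.
Expand each to leading order near x = 0: numerator ~ 2·x^2, denominator ~ x^3.
The limit of the ratio is ∞.

Final answer: ∞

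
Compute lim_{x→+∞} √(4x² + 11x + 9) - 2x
As x → +∞: multiply by the conjugate to get (11x+9)/(√(4x²+11x+9)+2x); the denominator ~ 4x, so the limit is 11/4.
Limit = 11/4.

Final answer: 11/4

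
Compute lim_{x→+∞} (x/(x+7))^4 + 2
As x → +∞: x/(x+7) = 1/(1 + 7/x) → 1, and the 4th power of a limit-1 base also → 1; with the additive constant, 1 + 2 = 3.
Limit = 3.

Final answer: 3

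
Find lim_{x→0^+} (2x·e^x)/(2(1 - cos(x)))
Both numerator and denominator → 0 as x → 0^+; this is a 0/0 indeterminate form.
Expand each to leading order near x = 0: numerator ~ 2·x, denominator ~ x^2.
The limit of the ratio is ∞.

Final answer: ∞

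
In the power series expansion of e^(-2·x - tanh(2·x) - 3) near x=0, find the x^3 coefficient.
Expand to order 3: e^(-2·x - tanh(2·x) - 3) = -8·x^3·e^(-3) + 8·x^2·e^(-3) - 4·x·e^(-3) + e^(-3) + O(x^4).
The coefficient of x^3 is -8·e^(-3).

Final answer: -8·e^(-3)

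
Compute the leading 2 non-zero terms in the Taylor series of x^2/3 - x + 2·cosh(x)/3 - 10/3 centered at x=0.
-x - 8/3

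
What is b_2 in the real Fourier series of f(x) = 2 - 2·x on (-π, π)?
b_2 = (1/π) ∫_{-π}^{π} f(x)·sin(2x) dx.
Evaluate the integral (use parity and integration by parts as needed): b_2 = 2.

Final answer: 2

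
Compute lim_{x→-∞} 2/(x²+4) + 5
Evaluate the dominant behaviour as x → -∞; each term tends to a finite value or vanishes.
Limit = 5.

Final answer: 5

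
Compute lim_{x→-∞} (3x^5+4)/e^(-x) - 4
The quotient is an ∞/∞ indeterminate form as x → -∞.
Compare growth rates of the dominant terms (exponentials ≫ polynomials ≫ logarithms), or apply L'Hôpital's rule; the quotient → 0.
Adding the constant: 0 - 4 = -4. Limit = -4.

Final answer: -4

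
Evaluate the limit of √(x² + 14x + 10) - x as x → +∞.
This is an ∞ − ∞ indeterminate form.
Multiply and divide by the conjugate √(x²+14x + 10) + x; the x² terms cancel, leaving (14x + 10)/(√(x²+14x + 10)+x) → 14/2 = 7.
Limit = 7.

Final answer: 7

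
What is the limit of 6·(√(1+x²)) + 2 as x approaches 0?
Direct substitution at x = 0 gives 8.

Final answer: 8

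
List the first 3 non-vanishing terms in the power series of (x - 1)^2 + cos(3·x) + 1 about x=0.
-7·x^2/2 - 2·x + 3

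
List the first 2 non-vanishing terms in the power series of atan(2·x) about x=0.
-8·x^3/3 + 2·x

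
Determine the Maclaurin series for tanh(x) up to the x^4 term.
-x^3/3 + x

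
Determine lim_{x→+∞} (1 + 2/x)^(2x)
As x → +∞: write (1 + 2/x)^(2x) = ((1 + 2/x)^x)^2 → (e^2)^2 = e^4.
Limit = e^(4).

Final answer: e^(4)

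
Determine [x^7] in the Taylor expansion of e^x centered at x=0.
Expand to order 7: e^x = x^7/5040 + x^6/720 + x^5/120 + x^4/24 + x^3/6 + x^2/2 + x + 1 + O(x^8).
The coefficient of x^7 is 1/5040.

Final answer: 1/5040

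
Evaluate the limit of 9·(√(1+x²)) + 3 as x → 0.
Direct substitution at x = 0 gives 12.

Final answer: 12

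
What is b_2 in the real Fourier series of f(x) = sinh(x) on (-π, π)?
b_2 = (1/π) ∫_{-π}^{π} f(x)·sin(2x) dx.
Evaluate the integral (use parity and integration by parts as needed): b_2 = -4·sinh(π)/(5·π).

Final answer: -4·sinh(π)/(5·π)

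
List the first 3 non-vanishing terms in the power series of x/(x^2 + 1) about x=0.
x^5 - x^3 + x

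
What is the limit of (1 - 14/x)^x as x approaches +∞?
As x → +∞: this is the defining limit (1 - 14/x)^x → e^(-14).
Limit = e^(-14).

Final answer: e^(-14)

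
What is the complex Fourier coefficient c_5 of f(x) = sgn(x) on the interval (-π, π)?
Compute the real Fourier coefficients first: a_5 = 0, b_5 = 4/(5·π).
Then c_5 = (a_5 − i·b_5)/2 = -2·i/(5·π).

Final answer: -2·i/(5·π)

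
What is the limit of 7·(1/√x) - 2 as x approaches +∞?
Evaluate the dominant behaviour as x → +∞; each term tends to a finite value or vanishes.
Limit = -2.

Final answer: -2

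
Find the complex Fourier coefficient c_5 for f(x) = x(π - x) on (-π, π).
Compute the real Fourier coefficients first: a_5 = 4/25, b_5 = 2·π/5.
Then c_5 = (a_5 − i·b_5)/2 = 2/25 - i·π/5.

Final answer: 2/25 - i·π/5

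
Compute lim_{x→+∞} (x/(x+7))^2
As x → +∞: x/(x+7) = 1/(1 + 7/x) → 1, and the 2nd power of a limit-1 base also → 1.
Limit = 1.

Final answer: 1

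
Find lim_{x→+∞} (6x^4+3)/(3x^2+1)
This is an ∞/∞ indeterminate form as x → +∞.
Divide numerator and denominator by x^4 and let the lower-order terms vanish; the numerator's degree 4 exceeds the denominator's degree 2, so the quotient diverges.
Limit = ∞.

Final answer: ∞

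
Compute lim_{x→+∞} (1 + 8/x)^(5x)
As x → +∞: write (1 + 8/x)^(5x) = ((1 + 8/x)^x)^5 → (e^8)^5 = e^40.
Limit = e^(40).

Final answer: e^(40)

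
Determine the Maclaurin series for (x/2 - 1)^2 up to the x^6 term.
x^2/4 - x + 1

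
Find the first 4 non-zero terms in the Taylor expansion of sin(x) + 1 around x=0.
x^5/120 - x^3/6 + x + 1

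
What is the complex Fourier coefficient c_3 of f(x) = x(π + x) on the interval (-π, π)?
Compute the real Fourier coefficients first: a_3 = -4/9, b_3 = 2·π/3.
Then c_3 = (a_3 − i·b_3)/2 = -2/9 - i·π/3.

Final answer: -2/9 - i·π/3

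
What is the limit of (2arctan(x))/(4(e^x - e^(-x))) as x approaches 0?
Both numerator and denominator → 0 as x → 0; this is a 0/0 indeterminate form.
Expand each to leading order near x = 0: numerator ~ 2·x, denominator ~ 8·x.
The limit of the ratio is 1/4.

Final answer: 1/4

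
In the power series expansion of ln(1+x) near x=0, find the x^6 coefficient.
Expand to order 6: ln(1+x) = -x^6/6 + x^5/5 - x^4/4 + x^3/3 - x^2/2 + x + O(x^7).
The coefficient of x^6 is -1/6.

Final answer: -1/6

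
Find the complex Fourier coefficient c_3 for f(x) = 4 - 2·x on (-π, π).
Compute the real Fourier coefficients first: a_3 = 0, b_3 = -4/3.
Then c_3 = (a_3 − i·b_3)/2 = 2·i/3.

Final answer: 2·i/3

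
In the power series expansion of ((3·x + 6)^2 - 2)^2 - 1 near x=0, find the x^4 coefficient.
Expand to order 4: ((3·x + 6)^2 - 2)^2 - 1 = 81·x^4 + 648·x^3 + 1908·x^2 + 2448·x + 1155 + O(x^5).
The coefficient of x^4 is 81.

Final answer: 81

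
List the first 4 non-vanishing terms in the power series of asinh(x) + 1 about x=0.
3·x^5/40 - x^3/6 + x + 1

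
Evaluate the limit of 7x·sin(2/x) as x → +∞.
As x → +∞: let u = 2/x → 0⁺; then 7·x·sin(2/x) = 7·2·sin(u)/u → 7·2·1 = 14.
Limit = 14.

Final answer: 14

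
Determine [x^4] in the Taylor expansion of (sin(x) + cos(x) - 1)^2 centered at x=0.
Expand to order 4: (sin(x) + cos(x) - 1)^2 = -x^4/12 - x^3 + x^2 + O(x^5).
The coefficient of x^4 is -1/12.

Final answer: -1/12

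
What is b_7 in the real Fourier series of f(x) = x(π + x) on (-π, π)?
b_7 = (1/π) ∫_{-π}^{π} f(x)·sin(7x) dx.
Evaluate the integral (use parity and integration by parts as needed): b_7 = 2·π/7.

Final answer: 2·π/7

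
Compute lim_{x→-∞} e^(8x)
Evaluate the dominant behaviour as x → -∞; each term tends to a finite value or vanishes.
Limit = 0.

Final answer: 0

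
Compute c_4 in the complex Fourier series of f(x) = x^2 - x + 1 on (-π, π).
Compute the real Fourier coefficients first: a_4 = 1/4, b_4 = 1/2.
Then c_4 = (a_4 − i·b_4)/2 = 1/8 - i/4.

Final answer: 1/8 - i/4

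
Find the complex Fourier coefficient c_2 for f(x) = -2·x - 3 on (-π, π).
Compute the real Fourier coefficients first: a_2 = 0, b_2 = 2.
Then c_2 = (a_2 − i·b_2)/2 = -i.

Final answer: -i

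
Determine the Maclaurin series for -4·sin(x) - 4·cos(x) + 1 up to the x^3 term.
2·x^3/3 + 2·x^2 - 4·x - 3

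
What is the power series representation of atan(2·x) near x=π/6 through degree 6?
atan(π/3) + 18·(x - π/6)/(9 + π^2) - 108·π·(x - π/6)^2/(81 + π^4 + 18·π^2) + (-1944 + 648·π^2)·(x - π/6)^3/(729 + π^6 + 243·π^2 + 27·π^4) + (-3888·π^3 + 34992·π)·(x - π/6)^4/(6561 + π^8 + 2916·π^2 + 36·π^6 + 486·π^4) + (-2099520·π^2 + 1889568 + 116640·π^4)·(x - π/6)^5/(295245 + 5·π^10 + 164025·π^2 + 225·π^8 + 36450·π^4 + 4050·π^6) + (-139968·π^5 - 11337408·π + 4199040·π^3)·(x - π/6)^6/(531441 + π^12 + 354294·π^2 + 54·π^10 + 98415·π^4 + 1215·π^8 + 14580·π^6)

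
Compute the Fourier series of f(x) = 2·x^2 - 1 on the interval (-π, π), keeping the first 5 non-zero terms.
-8·cos(x) + 2·cos(2·x) - 8·cos(3·x)/9 + cos(4·x)/2 - 1 + 2·π^2/3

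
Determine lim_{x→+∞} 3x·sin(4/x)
As x → +∞: let u = 4/x → 0⁺; then 3·x·sin(4/x) = 3·4·sin(u)/u → 3·4·1 = 12.
Limit = 12.

Final answer: 12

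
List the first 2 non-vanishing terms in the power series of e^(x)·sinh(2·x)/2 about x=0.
x^2 + x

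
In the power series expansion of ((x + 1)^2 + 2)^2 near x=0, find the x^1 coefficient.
Expand to order 1: ((x + 1)^2 + 2)^2 = 12·x + 9 + O(x^2).
The coefficient of x^1 is 12.

Final answer: 12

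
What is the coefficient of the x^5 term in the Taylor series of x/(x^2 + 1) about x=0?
Expand to order 5: x/(x^2 + 1) = x^5 - x^3 + x + O(x^6).
The coefficient of x^5 is 1.

Final answer: 1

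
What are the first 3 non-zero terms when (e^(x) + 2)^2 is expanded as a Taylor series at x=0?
4·x^2 + 6·x + 9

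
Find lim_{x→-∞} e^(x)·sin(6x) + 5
Evaluate the dominant behaviour as x → -∞; each term tends to a finite value or vanishes.
Limit = 5.

Final answer: 5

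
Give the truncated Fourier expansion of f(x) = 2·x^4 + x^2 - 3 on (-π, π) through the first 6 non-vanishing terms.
(92 - 16·π^2)·cos(x) + (-5 + 4·π^2)·cos(2·x) + (20/27 - 16·π^2/9)·cos(3·x) + (-1/8 + π^2)·cos(4·x) + (-16·π^2/25 - 4/625)·cos(5·x) - 3 + π^2/3 + 2·π^4/5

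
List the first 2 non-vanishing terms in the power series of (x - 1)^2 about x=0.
1 - 2·x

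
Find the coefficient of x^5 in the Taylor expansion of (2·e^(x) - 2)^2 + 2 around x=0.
Expand to order 5: (2·e^(x) - 2)^2 + 2 = x^5 + 7·x^4/3 + 4·x^3 + 4·x^2 + 2 + O(x^6).
The coefficient of x^5 is 1.

Final answer: 1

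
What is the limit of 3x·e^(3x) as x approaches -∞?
This is a 0·∞ indeterminate form at x → -∞.
Rewrite the product as 3x / e^(-3x) (an ∞/∞ form) and apply L'Hôpital, or use the standard hierarchy e^(3|x|) ≫ |x| as x → -∞.
The indeterminate product → 0, so the limit = 0.

Final answer: 0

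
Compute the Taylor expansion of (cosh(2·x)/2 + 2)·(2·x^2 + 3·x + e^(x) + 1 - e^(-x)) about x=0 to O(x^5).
7·x^4/3 + 35·x^3/6 + 6·x^2 + 25·x/2 + 5/2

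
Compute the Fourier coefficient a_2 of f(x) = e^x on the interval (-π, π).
a_2 = (1/π) ∫_{-π}^{π} f(x)·cos(2x) dx.
Evaluate the integral (use parity and integration by parts as needed): a_2 = (-1 + e^(2·π))·e^(-π)/(5·π).

Final answer: (-1 + e^(2·π))·e^(-π)/(5·π)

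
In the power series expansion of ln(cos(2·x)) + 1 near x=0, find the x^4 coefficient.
Expand to order 4: ln(cos(2·x)) + 1 = -4·x^4/3 - 2·x^2 + 1 + O(x^5).
The coefficient of x^4 is -4/3.

Final answer: -4/3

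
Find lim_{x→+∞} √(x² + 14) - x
This is an ∞ − ∞ indeterminate form.
Multiply and divide by the conjugate √(x²+14) + x; the x² terms cancel, leaving 14/(√(x²+14)+x) → 0.
Limit = 0.

Final answer: 0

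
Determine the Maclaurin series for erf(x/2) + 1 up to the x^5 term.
x^5/(160·√(π)) - x^3/(12·√(π)) + x/√(π) + 1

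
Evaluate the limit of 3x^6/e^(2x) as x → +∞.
This is an ∞/∞ indeterminate form as x → +∞.
The exponential denominator e^(2x) dominates the polynomial numerator (e^x ≫ x^6 as x → ∞), so the quotient → 0.
Limit = 0.

Final answer: 0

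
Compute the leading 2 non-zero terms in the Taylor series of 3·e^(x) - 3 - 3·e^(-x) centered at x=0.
6·x - 3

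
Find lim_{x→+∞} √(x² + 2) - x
This is an ∞ − ∞ indeterminate form.
Multiply and divide by the conjugate √(x²+2) + x; the x² terms cancel, leaving 2/(√(x²+2)+x) → 0.
Limit = 0.

Final answer: 0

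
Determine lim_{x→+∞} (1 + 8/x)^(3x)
As x → +∞: write (1 + 8/x)^(3x) = ((1 + 8/x)^x)^3 → (e^8)^3 = e^24.
Limit = e^(24).

Final answer: e^(24)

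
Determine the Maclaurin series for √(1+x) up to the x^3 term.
x^3/16 - x^2/8 + x/2 + 1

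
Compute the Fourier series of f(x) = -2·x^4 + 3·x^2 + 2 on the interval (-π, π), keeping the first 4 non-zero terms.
(-108 + 16·π^2)·cos(x) + (9 - 4·π^2)·cos(2·x) + (-68/27 + 16·π^2/9)·cos(3·x) - 2·π^4/5 + 2 + π^2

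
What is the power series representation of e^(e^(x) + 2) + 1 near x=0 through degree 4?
5·x^4·e^(3)/8 + 5·x^3·e^(3)/6 + x^2·e^(3) + x·e^(3) + 1 + e^(3)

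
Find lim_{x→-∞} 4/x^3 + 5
Evaluate the dominant behaviour as x → -∞; each term tends to a finite value or vanishes.
Limit = 5.

Final answer: 5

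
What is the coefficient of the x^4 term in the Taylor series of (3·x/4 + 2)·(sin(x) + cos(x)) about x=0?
Expand to order 4: (3·x/4 + 2)·(sin(x) + cos(x)) = -x^4/24 - 17·x^3/24 - x^2/4 + 11·x/4 + 2 + O(x^5).
The coefficient of x^4 is -1/24.

Final answer: -1/24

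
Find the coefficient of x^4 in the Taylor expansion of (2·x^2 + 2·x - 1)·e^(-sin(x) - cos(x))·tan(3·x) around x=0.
Expand to order 4: (2·x^2 + 2·x - 1)·e^(-sin(x) - cos(x))·tan(3·x) = 57·x^4·e^(-1)/2 - 12·x^3·e^(-1) + 9·x^2·e^(-1) - 3·x·e^(-1) + O(x^5).
The coefficient of x^4 is 57·e^(-1)/2.

Final answer: 57·e^(-1)/2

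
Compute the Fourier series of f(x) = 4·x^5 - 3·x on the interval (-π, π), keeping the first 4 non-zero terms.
(-160·π^2 + 8·π^4 + 954)·sin(x) + (-4·π^4 - 27 + 20·π^2)·sin(2·x) + (-160·π^2/27 + 158/81 + 8·π^4/3)·sin(3·x) + (-2·π^4 + 9/16 + 5·π^2/2)·sin(4·x)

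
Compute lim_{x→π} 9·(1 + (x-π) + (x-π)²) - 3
Direct substitution at x = π gives 6.

Final answer: 6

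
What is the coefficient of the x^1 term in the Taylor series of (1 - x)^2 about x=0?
Expand to order 1: (1 - x)^2 = 1 - 2·x + O(x^2).
The coefficient of x^1 is -2.

Final answer: -2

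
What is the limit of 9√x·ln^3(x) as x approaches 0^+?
This is a 0·∞ indeterminate form at x → 0⁺.
Rewrite the product as 9·ln^3(x) / x^(-1/2) and apply L'Hôpital, or use the standard hierarchy x^(-1/2) ≫ |ln x|^3 as x → 0⁺.
The indeterminate product → 0, so the limit = 0.

Final answer: 0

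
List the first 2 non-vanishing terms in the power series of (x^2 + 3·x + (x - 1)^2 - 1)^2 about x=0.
4·x^3 + x^2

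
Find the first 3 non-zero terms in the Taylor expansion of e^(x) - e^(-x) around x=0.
x^5/60 + x^3/3 + 2·x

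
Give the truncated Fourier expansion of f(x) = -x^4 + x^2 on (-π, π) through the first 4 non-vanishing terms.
(-52 + 8·π^2)·cos(x) + (4 - 2·π^2)·cos(2·x) + (-28/27 + 8·π^2/9)·cos(3·x) - π^4/5 + π^2/3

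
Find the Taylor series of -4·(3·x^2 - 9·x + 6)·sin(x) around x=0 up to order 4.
-6·x^4 - 8·x^3 + 36·x^2 - 24·x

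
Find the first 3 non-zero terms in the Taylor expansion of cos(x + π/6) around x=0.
-√(3)·x^2/4 - x/2 + √(3)/2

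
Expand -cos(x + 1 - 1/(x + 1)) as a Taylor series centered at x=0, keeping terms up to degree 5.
-5·x^5/3 + 11·x^4/6 - 2·x^3 + 2·x^2 - 1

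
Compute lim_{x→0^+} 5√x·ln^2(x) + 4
The product is a 0·∞ indeterminate form at x → 0⁺.
Rewrite the product as 5·ln^2(x) / x^(-1/2) and apply L'Hôpital, or use the standard hierarchy x^(-1/2) ≫ |ln x|^2 as x → 0⁺.
The indeterminate product → 0, so the limit = 4.

Final answer: 4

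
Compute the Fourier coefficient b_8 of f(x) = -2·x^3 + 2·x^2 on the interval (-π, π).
b_8 = (1/π) ∫_{-π}^{π} f(x)·sin(8x) dx.
Evaluate the integral (use parity and integration by parts as needed): b_8 = -3/64 + π^2/2.

Final answer: -3/64 + π^2/2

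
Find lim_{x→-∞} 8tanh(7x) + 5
Evaluate the dominant behaviour as x → -∞; each term tends to a finite value or vanishes.
Limit = -3.

Final answer: -3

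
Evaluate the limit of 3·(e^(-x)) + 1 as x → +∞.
Evaluate the dominant behaviour as x → +∞; each term tends to a finite value or vanishes.
Limit = 1.

Final answer: 1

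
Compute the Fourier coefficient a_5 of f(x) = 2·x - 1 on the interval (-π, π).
a_5 = (1/π) ∫_{-π}^{π} f(x)·cos(5x) dx.
Evaluate the integral (use parity and integration by parts as needed): a_5 = 0.

Final answer: 0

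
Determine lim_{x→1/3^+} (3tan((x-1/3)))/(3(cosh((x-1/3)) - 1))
Both numerator and denominator → 0 as x → 1/3^+; this is a 0/0 indeterminate form.
Expand each to leading order near x = 1/3: numerator ~ 3·(x - 1/3), denominator ~ 3·(x - 1/3)^2/2.
The limit of the ratio is ∞.

Final answer: ∞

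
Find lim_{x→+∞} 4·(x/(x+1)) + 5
Evaluate the dominant behaviour as x → +∞; each term tends to a finite value or vanishes.
Limit = 9.

Final answer: 9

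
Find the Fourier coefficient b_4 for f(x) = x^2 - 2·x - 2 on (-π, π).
b_4 = (1/π) ∫_{-π}^{π} f(x)·sin(4x) dx.
Evaluate the integral (use parity and integration by parts as needed): b_4 = 1.

Final answer: 1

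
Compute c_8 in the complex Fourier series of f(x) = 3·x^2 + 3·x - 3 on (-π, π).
Compute the real Fourier coefficients first: a_8 = 3/16, b_8 = -3/4.
Then c_8 = (a_8 − i·b_8)/2 = 3/32 + 3·i/8.

Final answer: 3/32 + 3·i/8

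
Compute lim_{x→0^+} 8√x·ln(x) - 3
The product is a 0·∞ indeterminate form at x → 0⁺.
Rewrite the product as 8·ln(x) / x^(-1/2) and apply L'Hôpital, or use the standard hierarchy x^(-1/2) ≫ |ln x| as x → 0⁺.
The indeterminate product → 0, so the limit = -3.

Final answer: -3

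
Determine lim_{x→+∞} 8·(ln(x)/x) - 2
Evaluate the dominant behaviour as x → +∞; each term tends to a finite value or vanishes.
Limit = -2.

Final answer: -2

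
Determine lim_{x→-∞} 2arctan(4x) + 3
Evaluate the dominant behaviour as x → -∞; each term tends to a finite value or vanishes.
Limit = 3 - π.

Final answer: 3 - π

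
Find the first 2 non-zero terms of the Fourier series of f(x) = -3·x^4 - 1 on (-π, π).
(-144 + 24·π^2)·cos(x) - 3·π^4/5 - 1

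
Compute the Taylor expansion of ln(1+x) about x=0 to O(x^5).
-x^4/4 + x^3/3 - x^2/2 + x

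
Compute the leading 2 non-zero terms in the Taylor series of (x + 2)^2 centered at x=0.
4·x + 4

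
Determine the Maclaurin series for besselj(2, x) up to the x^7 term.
x^6/3072 - x^4/96 + x^2/8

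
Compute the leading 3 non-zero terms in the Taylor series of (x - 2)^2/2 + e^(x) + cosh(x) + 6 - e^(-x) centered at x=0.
x^3/3 + x^2 + 9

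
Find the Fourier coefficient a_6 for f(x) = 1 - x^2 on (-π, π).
a_6 = (1/π) ∫_{-π}^{π} f(x)·cos(6x) dx.
Evaluate the integral (use parity and integration by parts as needed): a_6 = -1/9.

Final answer: -1/9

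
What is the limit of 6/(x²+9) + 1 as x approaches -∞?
Evaluate the dominant behaviour as x → -∞; each term tends to a finite value or vanishes.
Limit = 1.

Final answer: 1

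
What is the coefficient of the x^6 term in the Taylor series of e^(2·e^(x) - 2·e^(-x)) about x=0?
Expand to order 6: e^(2·e^(x) - 2·e^(-x)) = 592·x^6/45 + 139·x^5/10 + 40·x^4/3 + 34·x^3/3 + 8·x^2 + 4·x + 1 + O(x^7).
The coefficient of x^6 is 592/45.

Final answer: 592/45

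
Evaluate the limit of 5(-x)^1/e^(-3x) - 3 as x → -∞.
The quotient is an ∞/∞ indeterminate form as x → -∞.
Compare growth rates of the dominant terms (exponentials ≫ polynomials ≫ logarithms), or apply L'Hôpital's rule; the quotient → 0.
Adding the constant: 0 - 3 = -3. Limit = -3.

Final answer: -3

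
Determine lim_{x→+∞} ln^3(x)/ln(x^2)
This is an ∞/∞ indeterminate form as x → +∞.
Write ln(x^2) = 2·ln(x), reducing the quotient to ln^2(x)/2 → ∞.
Limit = ∞.

Final answer: ∞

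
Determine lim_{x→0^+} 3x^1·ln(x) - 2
The product is a 0·∞ indeterminate form at x → 0⁺.
Rewrite the product as 3·ln(x) / x^(-1) and apply L'Hôpital, or use the standard hierarchy x^(-1) ≫ |ln x| as x → 0⁺.
The indeterminate product → 0, so the limit = -2.

Final answer: -2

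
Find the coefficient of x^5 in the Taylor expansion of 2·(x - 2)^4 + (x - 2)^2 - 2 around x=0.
Expand to order 5: 2·(x - 2)^4 + (x - 2)^2 - 2 = 2·x^4 - 16·x^3 + 49·x^2 - 68·x + 34 + O(x^6).
The coefficient of x^5 is 0.

Final answer: 0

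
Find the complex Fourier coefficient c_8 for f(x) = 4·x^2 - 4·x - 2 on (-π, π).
Compute the real Fourier coefficients first: a_8 = 1/4, b_8 = 1.
Then c_8 = (a_8 − i·b_8)/2 = 1/8 - i/2.

Final answer: 1/8 - i/2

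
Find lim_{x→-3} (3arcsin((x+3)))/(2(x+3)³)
Both numerator and denominator → 0 as x → -3; this is a 0/0 indeterminate form.
Expand each to leading order near x = -3: numerator ~ 3·(x + 3), denominator ~ 2·(x + 3)^3.
The limit of the ratio is ∞.

Final answer: ∞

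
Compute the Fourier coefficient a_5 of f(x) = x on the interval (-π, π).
a_5 = (1/π) ∫_{-π}^{π} f(x)·cos(5x) dx.
Evaluate the integral (use parity and integration by parts as needed): a_5 = 0.

Final answer: 0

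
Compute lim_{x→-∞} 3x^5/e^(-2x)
This is an ∞/∞ indeterminate form as x → -∞.
Compare growth rates of the dominant terms (exponentials ≫ polynomials ≫ logarithms), or apply L'Hôpital's rule; the quotient → 0.
Limit = 0.

Final answer: 0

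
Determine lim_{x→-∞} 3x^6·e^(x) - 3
The product is a 0·∞ indeterminate form at x → -∞.
Rewrite the product as 3x^6 / e^(-x) (an ∞/∞ form) and apply L'Hôpital, or use the standard hierarchy e^(|x|) ≫ |x^6| as x → -∞.
The indeterminate product → 0, so the limit = -3.

Final answer: -3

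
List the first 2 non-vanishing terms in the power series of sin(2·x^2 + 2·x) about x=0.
2·x^2 + 2·x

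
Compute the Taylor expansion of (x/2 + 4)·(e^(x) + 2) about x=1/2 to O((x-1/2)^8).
17·e^(1/2)/4 + 17/2 + (1 + 19·e^(1/2)/4)·(x - 1/2) + 21·e^(1/2)·(x - 1/2)^2/8 + 23·e^(1/2)·(x - 1/2)^3/24 + 25·e^(1/2)·(x - 1/2)^4/96 + 9·e^(1/2)·(x - 1/2)^5/160 + 29·e^(1/2)·(x - 1/2)^6/2880 + 31·e^(1/2)·(x - 1/2)^7/20160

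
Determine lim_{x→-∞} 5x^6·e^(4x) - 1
The product is a 0·∞ indeterminate form at x → -∞.
Rewrite the product as 5x^6 / e^(-4x) (an ∞/∞ form) and apply L'Hôpital, or use the standard hierarchy e^(4|x|) ≫ |x^6| as x → -∞.
The indeterminate product → 0, so the limit = -1.

Final answer: -1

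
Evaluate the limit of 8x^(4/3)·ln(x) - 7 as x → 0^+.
The product is a 0·∞ indeterminate form at x → 0⁺.
Rewrite the product as 8·ln(x) / x^(-4/3) and apply L'Hôpital, or use the standard hierarchy x^(-4/3) ≫ |ln x| as x → 0⁺.
The indeterminate product → 0, so the limit = -7.

Final answer: -7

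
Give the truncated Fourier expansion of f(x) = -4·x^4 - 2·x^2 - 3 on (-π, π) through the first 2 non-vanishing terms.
(-184 + 32·π^2)·cos(x) - 4·π^4/5 - 2·π^2/3 - 3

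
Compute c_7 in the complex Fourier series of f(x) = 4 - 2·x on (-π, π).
Compute the real Fourier coefficients first: a_7 = 0, b_7 = -4/7.
Then c_7 = (a_7 − i·b_7)/2 = 2·i/7.

Final answer: 2·i/7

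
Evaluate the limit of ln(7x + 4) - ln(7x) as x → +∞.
This is an ∞ − ∞ indeterminate form.
Combine the logarithms: ln(7x+4) − ln(7x) = ln((7x+4)/(7x)) = ln(1 + 4/(7x)) → ln(1) = 0.
Limit = 0.

Final answer: 0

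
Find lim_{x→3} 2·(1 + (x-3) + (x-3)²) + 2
Direct substitution at x = 3 gives 4.

Final answer: 4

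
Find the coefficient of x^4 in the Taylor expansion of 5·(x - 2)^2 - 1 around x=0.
Expand to order 4: 5·(x - 2)^2 - 1 = 5·x^2 - 20·x + 19 + O(x^5).
The coefficient of x^4 is 0.

Final answer: 0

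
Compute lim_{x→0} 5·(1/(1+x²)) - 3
Direct substitution at x = 0 gives 2.

Final answer: 2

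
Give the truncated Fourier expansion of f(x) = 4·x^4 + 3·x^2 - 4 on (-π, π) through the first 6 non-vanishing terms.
(180 - 32·π^2)·cos(x) + (-9 + 8·π^2)·cos(2·x) + (28/27 - 32·π^2/9)·cos(3·x) + 2·π^2·cos(4·x) + (-32·π^2/25 - 108/625)·cos(5·x) - 4 + π^2 + 4·π^4/5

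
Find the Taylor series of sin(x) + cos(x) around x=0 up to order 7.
-x^7/5040 - x^6/720 + x^5/120 + x^4/24 - x^3/6 - x^2/2 + x + 1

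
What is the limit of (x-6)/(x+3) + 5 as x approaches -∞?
Evaluate the dominant behaviour as x → -∞; each term tends to a finite value or vanishes.
Limit = 6.

Final answer: 6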